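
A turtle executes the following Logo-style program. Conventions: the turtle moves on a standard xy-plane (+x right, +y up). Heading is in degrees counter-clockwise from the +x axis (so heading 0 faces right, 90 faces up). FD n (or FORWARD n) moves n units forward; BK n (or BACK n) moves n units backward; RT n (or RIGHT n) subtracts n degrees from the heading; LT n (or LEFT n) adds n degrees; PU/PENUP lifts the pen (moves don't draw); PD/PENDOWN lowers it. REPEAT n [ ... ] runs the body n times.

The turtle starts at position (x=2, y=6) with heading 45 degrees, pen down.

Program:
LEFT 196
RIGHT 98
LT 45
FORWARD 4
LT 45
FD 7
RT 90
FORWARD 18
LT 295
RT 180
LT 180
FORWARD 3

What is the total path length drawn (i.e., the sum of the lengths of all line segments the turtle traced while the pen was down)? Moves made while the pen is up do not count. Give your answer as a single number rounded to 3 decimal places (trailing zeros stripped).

Answer: 32

Derivation:
Executing turtle program step by step:
Start: pos=(2,6), heading=45, pen down
LT 196: heading 45 -> 241
RT 98: heading 241 -> 143
LT 45: heading 143 -> 188
FD 4: (2,6) -> (-1.961,5.443) [heading=188, draw]
LT 45: heading 188 -> 233
FD 7: (-1.961,5.443) -> (-6.174,-0.147) [heading=233, draw]
RT 90: heading 233 -> 143
FD 18: (-6.174,-0.147) -> (-20.549,10.686) [heading=143, draw]
LT 295: heading 143 -> 78
RT 180: heading 78 -> 258
LT 180: heading 258 -> 78
FD 3: (-20.549,10.686) -> (-19.925,13.62) [heading=78, draw]
Final: pos=(-19.925,13.62), heading=78, 4 segment(s) drawn

Segment lengths:
  seg 1: (2,6) -> (-1.961,5.443), length = 4
  seg 2: (-1.961,5.443) -> (-6.174,-0.147), length = 7
  seg 3: (-6.174,-0.147) -> (-20.549,10.686), length = 18
  seg 4: (-20.549,10.686) -> (-19.925,13.62), length = 3
Total = 32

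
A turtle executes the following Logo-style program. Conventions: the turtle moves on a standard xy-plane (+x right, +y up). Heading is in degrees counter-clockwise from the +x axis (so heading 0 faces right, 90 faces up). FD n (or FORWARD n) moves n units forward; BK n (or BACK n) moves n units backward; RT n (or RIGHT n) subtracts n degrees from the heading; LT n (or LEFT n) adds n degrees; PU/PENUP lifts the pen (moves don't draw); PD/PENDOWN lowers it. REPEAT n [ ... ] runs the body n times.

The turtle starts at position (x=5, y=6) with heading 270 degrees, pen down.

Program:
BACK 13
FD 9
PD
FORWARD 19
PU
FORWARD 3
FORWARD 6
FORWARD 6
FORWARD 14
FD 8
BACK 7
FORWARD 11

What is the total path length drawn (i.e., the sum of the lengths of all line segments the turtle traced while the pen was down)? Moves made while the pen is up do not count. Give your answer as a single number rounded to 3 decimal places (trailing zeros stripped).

Answer: 41

Derivation:
Executing turtle program step by step:
Start: pos=(5,6), heading=270, pen down
BK 13: (5,6) -> (5,19) [heading=270, draw]
FD 9: (5,19) -> (5,10) [heading=270, draw]
PD: pen down
FD 19: (5,10) -> (5,-9) [heading=270, draw]
PU: pen up
FD 3: (5,-9) -> (5,-12) [heading=270, move]
FD 6: (5,-12) -> (5,-18) [heading=270, move]
FD 6: (5,-18) -> (5,-24) [heading=270, move]
FD 14: (5,-24) -> (5,-38) [heading=270, move]
FD 8: (5,-38) -> (5,-46) [heading=270, move]
BK 7: (5,-46) -> (5,-39) [heading=270, move]
FD 11: (5,-39) -> (5,-50) [heading=270, move]
Final: pos=(5,-50), heading=270, 3 segment(s) drawn

Segment lengths:
  seg 1: (5,6) -> (5,19), length = 13
  seg 2: (5,19) -> (5,10), length = 9
  seg 3: (5,10) -> (5,-9), length = 19
Total = 41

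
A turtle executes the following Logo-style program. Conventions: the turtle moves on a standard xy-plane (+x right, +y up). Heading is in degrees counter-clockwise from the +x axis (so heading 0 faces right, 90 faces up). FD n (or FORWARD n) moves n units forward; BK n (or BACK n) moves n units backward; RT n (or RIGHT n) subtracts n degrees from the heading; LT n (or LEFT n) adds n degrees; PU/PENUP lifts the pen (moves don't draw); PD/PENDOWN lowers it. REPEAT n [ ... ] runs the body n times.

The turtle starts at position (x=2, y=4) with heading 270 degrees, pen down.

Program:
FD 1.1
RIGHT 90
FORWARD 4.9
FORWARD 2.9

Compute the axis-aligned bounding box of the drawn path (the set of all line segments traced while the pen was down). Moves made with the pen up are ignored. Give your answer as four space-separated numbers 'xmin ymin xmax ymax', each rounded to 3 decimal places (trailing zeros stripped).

Executing turtle program step by step:
Start: pos=(2,4), heading=270, pen down
FD 1.1: (2,4) -> (2,2.9) [heading=270, draw]
RT 90: heading 270 -> 180
FD 4.9: (2,2.9) -> (-2.9,2.9) [heading=180, draw]
FD 2.9: (-2.9,2.9) -> (-5.8,2.9) [heading=180, draw]
Final: pos=(-5.8,2.9), heading=180, 3 segment(s) drawn

Segment endpoints: x in {-5.8, -2.9, 2, 2}, y in {2.9, 2.9, 2.9, 4}
xmin=-5.8, ymin=2.9, xmax=2, ymax=4

Answer: -5.8 2.9 2 4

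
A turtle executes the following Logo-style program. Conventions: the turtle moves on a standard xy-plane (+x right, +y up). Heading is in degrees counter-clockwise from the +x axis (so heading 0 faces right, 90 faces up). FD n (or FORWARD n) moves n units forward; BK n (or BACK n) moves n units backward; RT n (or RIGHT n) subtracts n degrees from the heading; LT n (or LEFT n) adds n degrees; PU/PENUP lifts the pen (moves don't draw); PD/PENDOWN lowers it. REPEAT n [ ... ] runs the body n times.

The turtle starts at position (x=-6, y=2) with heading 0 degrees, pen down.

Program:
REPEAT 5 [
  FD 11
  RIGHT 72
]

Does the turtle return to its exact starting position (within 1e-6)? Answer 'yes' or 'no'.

Answer: yes

Derivation:
Executing turtle program step by step:
Start: pos=(-6,2), heading=0, pen down
REPEAT 5 [
  -- iteration 1/5 --
  FD 11: (-6,2) -> (5,2) [heading=0, draw]
  RT 72: heading 0 -> 288
  -- iteration 2/5 --
  FD 11: (5,2) -> (8.399,-8.462) [heading=288, draw]
  RT 72: heading 288 -> 216
  -- iteration 3/5 --
  FD 11: (8.399,-8.462) -> (-0.5,-14.927) [heading=216, draw]
  RT 72: heading 216 -> 144
  -- iteration 4/5 --
  FD 11: (-0.5,-14.927) -> (-9.399,-8.462) [heading=144, draw]
  RT 72: heading 144 -> 72
  -- iteration 5/5 --
  FD 11: (-9.399,-8.462) -> (-6,2) [heading=72, draw]
  RT 72: heading 72 -> 0
]
Final: pos=(-6,2), heading=0, 5 segment(s) drawn

Start position: (-6, 2)
Final position: (-6, 2)
Distance = 0; < 1e-6 -> CLOSED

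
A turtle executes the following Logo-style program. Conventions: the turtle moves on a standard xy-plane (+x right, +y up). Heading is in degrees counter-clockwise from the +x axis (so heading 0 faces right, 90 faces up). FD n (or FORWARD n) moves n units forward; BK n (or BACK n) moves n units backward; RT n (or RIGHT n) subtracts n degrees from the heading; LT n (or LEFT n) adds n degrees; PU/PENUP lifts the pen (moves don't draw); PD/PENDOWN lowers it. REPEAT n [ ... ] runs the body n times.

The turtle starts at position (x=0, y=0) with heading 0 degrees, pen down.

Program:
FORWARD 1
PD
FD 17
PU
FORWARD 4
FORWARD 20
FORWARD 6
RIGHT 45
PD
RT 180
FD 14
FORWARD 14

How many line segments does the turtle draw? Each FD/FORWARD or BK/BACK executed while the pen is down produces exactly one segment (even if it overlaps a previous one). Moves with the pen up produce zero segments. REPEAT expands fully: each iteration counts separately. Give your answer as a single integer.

Executing turtle program step by step:
Start: pos=(0,0), heading=0, pen down
FD 1: (0,0) -> (1,0) [heading=0, draw]
PD: pen down
FD 17: (1,0) -> (18,0) [heading=0, draw]
PU: pen up
FD 4: (18,0) -> (22,0) [heading=0, move]
FD 20: (22,0) -> (42,0) [heading=0, move]
FD 6: (42,0) -> (48,0) [heading=0, move]
RT 45: heading 0 -> 315
PD: pen down
RT 180: heading 315 -> 135
FD 14: (48,0) -> (38.101,9.899) [heading=135, draw]
FD 14: (38.101,9.899) -> (28.201,19.799) [heading=135, draw]
Final: pos=(28.201,19.799), heading=135, 4 segment(s) drawn
Segments drawn: 4

Answer: 4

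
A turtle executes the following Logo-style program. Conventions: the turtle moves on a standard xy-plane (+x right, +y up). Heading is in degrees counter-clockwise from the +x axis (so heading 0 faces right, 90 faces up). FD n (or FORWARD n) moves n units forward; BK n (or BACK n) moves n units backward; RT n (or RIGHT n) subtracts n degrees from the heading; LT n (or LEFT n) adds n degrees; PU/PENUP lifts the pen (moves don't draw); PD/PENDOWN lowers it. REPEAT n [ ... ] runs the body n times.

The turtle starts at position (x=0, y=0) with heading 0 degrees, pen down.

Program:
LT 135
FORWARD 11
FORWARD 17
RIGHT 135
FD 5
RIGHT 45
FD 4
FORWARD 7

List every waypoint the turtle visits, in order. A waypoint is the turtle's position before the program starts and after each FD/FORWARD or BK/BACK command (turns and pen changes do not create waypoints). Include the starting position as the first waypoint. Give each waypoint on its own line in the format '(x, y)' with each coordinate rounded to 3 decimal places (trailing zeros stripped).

Executing turtle program step by step:
Start: pos=(0,0), heading=0, pen down
LT 135: heading 0 -> 135
FD 11: (0,0) -> (-7.778,7.778) [heading=135, draw]
FD 17: (-7.778,7.778) -> (-19.799,19.799) [heading=135, draw]
RT 135: heading 135 -> 0
FD 5: (-19.799,19.799) -> (-14.799,19.799) [heading=0, draw]
RT 45: heading 0 -> 315
FD 4: (-14.799,19.799) -> (-11.971,16.971) [heading=315, draw]
FD 7: (-11.971,16.971) -> (-7.021,12.021) [heading=315, draw]
Final: pos=(-7.021,12.021), heading=315, 5 segment(s) drawn
Waypoints (6 total):
(0, 0)
(-7.778, 7.778)
(-19.799, 19.799)
(-14.799, 19.799)
(-11.971, 16.971)
(-7.021, 12.021)

Answer: (0, 0)
(-7.778, 7.778)
(-19.799, 19.799)
(-14.799, 19.799)
(-11.971, 16.971)
(-7.021, 12.021)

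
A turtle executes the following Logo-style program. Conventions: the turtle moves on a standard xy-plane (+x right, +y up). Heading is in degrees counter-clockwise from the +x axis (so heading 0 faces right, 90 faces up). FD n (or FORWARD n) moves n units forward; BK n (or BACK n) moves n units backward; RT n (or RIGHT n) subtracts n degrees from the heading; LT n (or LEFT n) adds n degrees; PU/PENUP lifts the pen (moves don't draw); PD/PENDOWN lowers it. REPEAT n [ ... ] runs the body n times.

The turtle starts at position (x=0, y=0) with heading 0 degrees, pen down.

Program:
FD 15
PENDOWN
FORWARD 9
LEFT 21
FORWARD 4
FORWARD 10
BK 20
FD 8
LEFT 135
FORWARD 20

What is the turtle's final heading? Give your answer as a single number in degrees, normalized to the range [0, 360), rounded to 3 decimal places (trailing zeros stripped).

Answer: 156

Derivation:
Executing turtle program step by step:
Start: pos=(0,0), heading=0, pen down
FD 15: (0,0) -> (15,0) [heading=0, draw]
PD: pen down
FD 9: (15,0) -> (24,0) [heading=0, draw]
LT 21: heading 0 -> 21
FD 4: (24,0) -> (27.734,1.433) [heading=21, draw]
FD 10: (27.734,1.433) -> (37.07,5.017) [heading=21, draw]
BK 20: (37.07,5.017) -> (18.399,-2.15) [heading=21, draw]
FD 8: (18.399,-2.15) -> (25.867,0.717) [heading=21, draw]
LT 135: heading 21 -> 156
FD 20: (25.867,0.717) -> (7.596,8.851) [heading=156, draw]
Final: pos=(7.596,8.851), heading=156, 7 segment(s) drawn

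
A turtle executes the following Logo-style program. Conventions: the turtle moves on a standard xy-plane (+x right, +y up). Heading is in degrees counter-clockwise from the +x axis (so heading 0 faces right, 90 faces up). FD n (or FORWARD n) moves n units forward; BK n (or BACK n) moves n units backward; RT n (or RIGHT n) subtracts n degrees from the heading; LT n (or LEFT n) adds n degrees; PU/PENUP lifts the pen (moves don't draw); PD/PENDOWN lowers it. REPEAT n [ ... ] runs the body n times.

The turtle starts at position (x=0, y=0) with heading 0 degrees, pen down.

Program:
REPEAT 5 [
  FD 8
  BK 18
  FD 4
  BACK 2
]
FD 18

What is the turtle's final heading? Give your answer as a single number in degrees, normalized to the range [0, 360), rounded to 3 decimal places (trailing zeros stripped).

Executing turtle program step by step:
Start: pos=(0,0), heading=0, pen down
REPEAT 5 [
  -- iteration 1/5 --
  FD 8: (0,0) -> (8,0) [heading=0, draw]
  BK 18: (8,0) -> (-10,0) [heading=0, draw]
  FD 4: (-10,0) -> (-6,0) [heading=0, draw]
  BK 2: (-6,0) -> (-8,0) [heading=0, draw]
  -- iteration 2/5 --
  FD 8: (-8,0) -> (0,0) [heading=0, draw]
  BK 18: (0,0) -> (-18,0) [heading=0, draw]
  FD 4: (-18,0) -> (-14,0) [heading=0, draw]
  BK 2: (-14,0) -> (-16,0) [heading=0, draw]
  -- iteration 3/5 --
  FD 8: (-16,0) -> (-8,0) [heading=0, draw]
  BK 18: (-8,0) -> (-26,0) [heading=0, draw]
  FD 4: (-26,0) -> (-22,0) [heading=0, draw]
  BK 2: (-22,0) -> (-24,0) [heading=0, draw]
  -- iteration 4/5 --
  FD 8: (-24,0) -> (-16,0) [heading=0, draw]
  BK 18: (-16,0) -> (-34,0) [heading=0, draw]
  FD 4: (-34,0) -> (-30,0) [heading=0, draw]
  BK 2: (-30,0) -> (-32,0) [heading=0, draw]
  -- iteration 5/5 --
  FD 8: (-32,0) -> (-24,0) [heading=0, draw]
  BK 18: (-24,0) -> (-42,0) [heading=0, draw]
  FD 4: (-42,0) -> (-38,0) [heading=0, draw]
  BK 2: (-38,0) -> (-40,0) [heading=0, draw]
]
FD 18: (-40,0) -> (-22,0) [heading=0, draw]
Final: pos=(-22,0), heading=0, 21 segment(s) drawn

Answer: 0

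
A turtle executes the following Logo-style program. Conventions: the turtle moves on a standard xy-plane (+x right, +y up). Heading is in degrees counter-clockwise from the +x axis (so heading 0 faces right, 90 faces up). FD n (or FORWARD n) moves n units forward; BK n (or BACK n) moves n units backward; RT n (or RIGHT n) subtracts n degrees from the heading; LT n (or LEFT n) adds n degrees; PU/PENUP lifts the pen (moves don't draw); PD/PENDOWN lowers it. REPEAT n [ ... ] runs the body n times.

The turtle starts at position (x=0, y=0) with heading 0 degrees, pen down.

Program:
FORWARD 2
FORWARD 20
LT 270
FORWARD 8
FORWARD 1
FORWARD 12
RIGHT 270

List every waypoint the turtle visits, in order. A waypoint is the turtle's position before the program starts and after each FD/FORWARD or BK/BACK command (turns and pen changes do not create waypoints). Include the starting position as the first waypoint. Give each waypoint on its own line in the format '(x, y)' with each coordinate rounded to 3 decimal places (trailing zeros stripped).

Answer: (0, 0)
(2, 0)
(22, 0)
(22, -8)
(22, -9)
(22, -21)

Derivation:
Executing turtle program step by step:
Start: pos=(0,0), heading=0, pen down
FD 2: (0,0) -> (2,0) [heading=0, draw]
FD 20: (2,0) -> (22,0) [heading=0, draw]
LT 270: heading 0 -> 270
FD 8: (22,0) -> (22,-8) [heading=270, draw]
FD 1: (22,-8) -> (22,-9) [heading=270, draw]
FD 12: (22,-9) -> (22,-21) [heading=270, draw]
RT 270: heading 270 -> 0
Final: pos=(22,-21), heading=0, 5 segment(s) drawn
Waypoints (6 total):
(0, 0)
(2, 0)
(22, 0)
(22, -8)
(22, -9)
(22, -21)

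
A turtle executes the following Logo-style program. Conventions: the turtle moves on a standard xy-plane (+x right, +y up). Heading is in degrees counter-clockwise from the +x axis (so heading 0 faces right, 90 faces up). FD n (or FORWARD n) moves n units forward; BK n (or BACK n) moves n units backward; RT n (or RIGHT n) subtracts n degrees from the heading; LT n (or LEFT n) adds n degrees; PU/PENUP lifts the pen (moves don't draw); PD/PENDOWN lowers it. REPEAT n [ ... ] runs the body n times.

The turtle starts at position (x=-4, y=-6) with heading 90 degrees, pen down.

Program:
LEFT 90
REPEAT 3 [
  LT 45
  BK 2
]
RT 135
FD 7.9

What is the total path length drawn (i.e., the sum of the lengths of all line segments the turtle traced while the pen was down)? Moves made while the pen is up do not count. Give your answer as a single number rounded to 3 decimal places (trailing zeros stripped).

Executing turtle program step by step:
Start: pos=(-4,-6), heading=90, pen down
LT 90: heading 90 -> 180
REPEAT 3 [
  -- iteration 1/3 --
  LT 45: heading 180 -> 225
  BK 2: (-4,-6) -> (-2.586,-4.586) [heading=225, draw]
  -- iteration 2/3 --
  LT 45: heading 225 -> 270
  BK 2: (-2.586,-4.586) -> (-2.586,-2.586) [heading=270, draw]
  -- iteration 3/3 --
  LT 45: heading 270 -> 315
  BK 2: (-2.586,-2.586) -> (-4,-1.172) [heading=315, draw]
]
RT 135: heading 315 -> 180
FD 7.9: (-4,-1.172) -> (-11.9,-1.172) [heading=180, draw]
Final: pos=(-11.9,-1.172), heading=180, 4 segment(s) drawn

Segment lengths:
  seg 1: (-4,-6) -> (-2.586,-4.586), length = 2
  seg 2: (-2.586,-4.586) -> (-2.586,-2.586), length = 2
  seg 3: (-2.586,-2.586) -> (-4,-1.172), length = 2
  seg 4: (-4,-1.172) -> (-11.9,-1.172), length = 7.9
Total = 13.9

Answer: 13.9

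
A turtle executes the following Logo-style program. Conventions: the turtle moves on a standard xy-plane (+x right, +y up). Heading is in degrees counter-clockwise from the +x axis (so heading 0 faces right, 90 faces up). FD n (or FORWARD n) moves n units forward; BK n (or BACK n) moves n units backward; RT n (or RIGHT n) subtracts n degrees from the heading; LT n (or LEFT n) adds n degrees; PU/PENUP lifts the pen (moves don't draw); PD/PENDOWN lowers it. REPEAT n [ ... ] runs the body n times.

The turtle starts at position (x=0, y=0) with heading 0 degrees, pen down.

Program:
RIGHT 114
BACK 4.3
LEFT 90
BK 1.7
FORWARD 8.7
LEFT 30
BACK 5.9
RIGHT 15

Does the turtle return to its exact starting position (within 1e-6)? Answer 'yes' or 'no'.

Executing turtle program step by step:
Start: pos=(0,0), heading=0, pen down
RT 114: heading 0 -> 246
BK 4.3: (0,0) -> (1.749,3.928) [heading=246, draw]
LT 90: heading 246 -> 336
BK 1.7: (1.749,3.928) -> (0.196,4.62) [heading=336, draw]
FD 8.7: (0.196,4.62) -> (8.144,1.081) [heading=336, draw]
LT 30: heading 336 -> 6
BK 5.9: (8.144,1.081) -> (2.276,0.464) [heading=6, draw]
RT 15: heading 6 -> 351
Final: pos=(2.276,0.464), heading=351, 4 segment(s) drawn

Start position: (0, 0)
Final position: (2.276, 0.464)
Distance = 2.323; >= 1e-6 -> NOT closed

Answer: no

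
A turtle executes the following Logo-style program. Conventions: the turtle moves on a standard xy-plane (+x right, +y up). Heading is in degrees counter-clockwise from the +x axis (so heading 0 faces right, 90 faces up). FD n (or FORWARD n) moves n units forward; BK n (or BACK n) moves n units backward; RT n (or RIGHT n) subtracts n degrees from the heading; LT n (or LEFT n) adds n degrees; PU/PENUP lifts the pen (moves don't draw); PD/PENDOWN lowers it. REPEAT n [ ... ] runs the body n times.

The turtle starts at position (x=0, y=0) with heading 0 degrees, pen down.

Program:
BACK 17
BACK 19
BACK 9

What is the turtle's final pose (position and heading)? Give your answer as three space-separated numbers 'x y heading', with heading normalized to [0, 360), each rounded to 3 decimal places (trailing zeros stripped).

Answer: -45 0 0

Derivation:
Executing turtle program step by step:
Start: pos=(0,0), heading=0, pen down
BK 17: (0,0) -> (-17,0) [heading=0, draw]
BK 19: (-17,0) -> (-36,0) [heading=0, draw]
BK 9: (-36,0) -> (-45,0) [heading=0, draw]
Final: pos=(-45,0), heading=0, 3 segment(s) drawn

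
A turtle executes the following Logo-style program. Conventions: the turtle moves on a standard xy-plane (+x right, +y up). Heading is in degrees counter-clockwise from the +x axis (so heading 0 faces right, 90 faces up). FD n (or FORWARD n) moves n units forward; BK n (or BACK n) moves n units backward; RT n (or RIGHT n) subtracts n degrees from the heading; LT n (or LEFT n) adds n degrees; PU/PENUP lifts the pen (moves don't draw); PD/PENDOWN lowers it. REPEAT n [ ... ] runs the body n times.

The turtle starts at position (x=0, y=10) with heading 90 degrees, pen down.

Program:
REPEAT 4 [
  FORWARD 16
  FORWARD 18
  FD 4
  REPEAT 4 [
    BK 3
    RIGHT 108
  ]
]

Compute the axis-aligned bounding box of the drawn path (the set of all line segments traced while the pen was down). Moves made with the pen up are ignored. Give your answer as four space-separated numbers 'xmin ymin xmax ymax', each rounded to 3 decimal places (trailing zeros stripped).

Answer: -2.853 -4.743 58.476 59.743

Derivation:
Executing turtle program step by step:
Start: pos=(0,10), heading=90, pen down
REPEAT 4 [
  -- iteration 1/4 --
  FD 16: (0,10) -> (0,26) [heading=90, draw]
  FD 18: (0,26) -> (0,44) [heading=90, draw]
  FD 4: (0,44) -> (0,48) [heading=90, draw]
  REPEAT 4 [
    -- iteration 1/4 --
    BK 3: (0,48) -> (0,45) [heading=90, draw]
    RT 108: heading 90 -> 342
    -- iteration 2/4 --
    BK 3: (0,45) -> (-2.853,45.927) [heading=342, draw]
    RT 108: heading 342 -> 234
    -- iteration 3/4 --
    BK 3: (-2.853,45.927) -> (-1.09,48.354) [heading=234, draw]
    RT 108: heading 234 -> 126
    -- iteration 4/4 --
    BK 3: (-1.09,48.354) -> (0.674,45.927) [heading=126, draw]
    RT 108: heading 126 -> 18
  ]
  -- iteration 2/4 --
  FD 16: (0.674,45.927) -> (15.89,50.871) [heading=18, draw]
  FD 18: (15.89,50.871) -> (33.009,56.434) [heading=18, draw]
  FD 4: (33.009,56.434) -> (36.814,57.67) [heading=18, draw]
  REPEAT 4 [
    -- iteration 1/4 --
    BK 3: (36.814,57.67) -> (33.961,56.743) [heading=18, draw]
    RT 108: heading 18 -> 270
    -- iteration 2/4 --
    BK 3: (33.961,56.743) -> (33.961,59.743) [heading=270, draw]
    RT 108: heading 270 -> 162
    -- iteration 3/4 --
    BK 3: (33.961,59.743) -> (36.814,58.816) [heading=162, draw]
    RT 108: heading 162 -> 54
    -- iteration 4/4 --
    BK 3: (36.814,58.816) -> (35.05,56.389) [heading=54, draw]
    RT 108: heading 54 -> 306
  ]
  -- iteration 3/4 --
  FD 16: (35.05,56.389) -> (44.455,43.444) [heading=306, draw]
  FD 18: (44.455,43.444) -> (55.035,28.882) [heading=306, draw]
  FD 4: (55.035,28.882) -> (57.386,25.646) [heading=306, draw]
  REPEAT 4 [
    -- iteration 1/4 --
    BK 3: (57.386,25.646) -> (55.623,28.073) [heading=306, draw]
    RT 108: heading 306 -> 198
    -- iteration 2/4 --
    BK 3: (55.623,28.073) -> (58.476,29) [heading=198, draw]
    RT 108: heading 198 -> 90
    -- iteration 3/4 --
    BK 3: (58.476,29) -> (58.476,26) [heading=90, draw]
    RT 108: heading 90 -> 342
    -- iteration 4/4 --
    BK 3: (58.476,26) -> (55.623,26.927) [heading=342, draw]
    RT 108: heading 342 -> 234
  ]
  -- iteration 4/4 --
  FD 16: (55.623,26.927) -> (46.218,13.983) [heading=234, draw]
  FD 18: (46.218,13.983) -> (35.638,-0.58) [heading=234, draw]
  FD 4: (35.638,-0.58) -> (33.287,-3.816) [heading=234, draw]
  REPEAT 4 [
    -- iteration 1/4 --
    BK 3: (33.287,-3.816) -> (35.05,-1.389) [heading=234, draw]
    RT 108: heading 234 -> 126
    -- iteration 2/4 --
    BK 3: (35.05,-1.389) -> (36.814,-3.816) [heading=126, draw]
    RT 108: heading 126 -> 18
    -- iteration 3/4 --
    BK 3: (36.814,-3.816) -> (33.961,-4.743) [heading=18, draw]
    RT 108: heading 18 -> 270
    -- iteration 4/4 --
    BK 3: (33.961,-4.743) -> (33.961,-1.743) [heading=270, draw]
    RT 108: heading 270 -> 162
  ]
]
Final: pos=(33.961,-1.743), heading=162, 28 segment(s) drawn

Segment endpoints: x in {-2.853, -1.09, 0, 0, 0, 0, 0, 0.674, 15.89, 33.009, 33.287, 33.961, 33.961, 35.05, 35.05, 35.638, 36.814, 36.814, 44.455, 46.218, 55.035, 55.623, 57.386, 58.476}, y in {-4.743, -3.816, -3.816, -1.743, -1.389, -0.58, 10, 13.983, 25.646, 26, 26, 26.927, 28.073, 28.882, 29, 43.444, 44, 45, 45.927, 48, 48.354, 50.871, 56.389, 56.434, 56.743, 57.67, 58.816, 59.743}
xmin=-2.853, ymin=-4.743, xmax=58.476, ymax=59.743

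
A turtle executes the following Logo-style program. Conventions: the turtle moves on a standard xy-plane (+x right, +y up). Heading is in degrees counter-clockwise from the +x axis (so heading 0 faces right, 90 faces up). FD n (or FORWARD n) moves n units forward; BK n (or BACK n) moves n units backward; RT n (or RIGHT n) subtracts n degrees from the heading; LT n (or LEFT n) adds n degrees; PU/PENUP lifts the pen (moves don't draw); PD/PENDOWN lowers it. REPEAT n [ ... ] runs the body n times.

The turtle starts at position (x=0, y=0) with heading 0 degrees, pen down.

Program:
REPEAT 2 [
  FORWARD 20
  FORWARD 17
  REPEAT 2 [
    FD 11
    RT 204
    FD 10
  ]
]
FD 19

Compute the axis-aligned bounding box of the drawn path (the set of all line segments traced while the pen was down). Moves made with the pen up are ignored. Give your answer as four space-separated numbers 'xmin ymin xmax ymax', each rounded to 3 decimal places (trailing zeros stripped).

Executing turtle program step by step:
Start: pos=(0,0), heading=0, pen down
REPEAT 2 [
  -- iteration 1/2 --
  FD 20: (0,0) -> (20,0) [heading=0, draw]
  FD 17: (20,0) -> (37,0) [heading=0, draw]
  REPEAT 2 [
    -- iteration 1/2 --
    FD 11: (37,0) -> (48,0) [heading=0, draw]
    RT 204: heading 0 -> 156
    FD 10: (48,0) -> (38.865,4.067) [heading=156, draw]
    -- iteration 2/2 --
    FD 11: (38.865,4.067) -> (28.816,8.541) [heading=156, draw]
    RT 204: heading 156 -> 312
    FD 10: (28.816,8.541) -> (35.507,1.11) [heading=312, draw]
  ]
  -- iteration 2/2 --
  FD 20: (35.507,1.11) -> (48.889,-13.753) [heading=312, draw]
  FD 17: (48.889,-13.753) -> (60.265,-26.386) [heading=312, draw]
  REPEAT 2 [
    -- iteration 1/2 --
    FD 11: (60.265,-26.386) -> (67.625,-34.561) [heading=312, draw]
    RT 204: heading 312 -> 108
    FD 10: (67.625,-34.561) -> (64.535,-25.05) [heading=108, draw]
    -- iteration 2/2 --
    FD 11: (64.535,-25.05) -> (61.136,-14.589) [heading=108, draw]
    RT 204: heading 108 -> 264
    FD 10: (61.136,-14.589) -> (60.09,-24.534) [heading=264, draw]
  ]
]
FD 19: (60.09,-24.534) -> (58.104,-43.43) [heading=264, draw]
Final: pos=(58.104,-43.43), heading=264, 13 segment(s) drawn

Segment endpoints: x in {0, 20, 28.816, 35.507, 37, 38.865, 48, 48.889, 58.104, 60.09, 60.265, 61.136, 64.535, 67.625}, y in {-43.43, -34.561, -26.386, -25.05, -24.534, -14.589, -13.753, 0, 1.11, 4.067, 8.541}
xmin=0, ymin=-43.43, xmax=67.625, ymax=8.541

Answer: 0 -43.43 67.625 8.541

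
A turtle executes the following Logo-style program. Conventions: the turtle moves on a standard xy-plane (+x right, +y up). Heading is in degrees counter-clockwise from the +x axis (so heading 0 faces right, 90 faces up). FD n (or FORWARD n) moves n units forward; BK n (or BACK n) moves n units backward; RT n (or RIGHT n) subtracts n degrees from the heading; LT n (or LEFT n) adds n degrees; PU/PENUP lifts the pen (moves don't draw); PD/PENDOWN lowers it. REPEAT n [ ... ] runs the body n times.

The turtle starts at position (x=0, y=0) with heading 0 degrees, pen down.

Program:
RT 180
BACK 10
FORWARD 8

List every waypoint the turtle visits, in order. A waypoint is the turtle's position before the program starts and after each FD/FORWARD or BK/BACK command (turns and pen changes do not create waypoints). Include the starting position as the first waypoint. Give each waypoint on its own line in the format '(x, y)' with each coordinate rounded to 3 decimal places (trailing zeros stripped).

Executing turtle program step by step:
Start: pos=(0,0), heading=0, pen down
RT 180: heading 0 -> 180
BK 10: (0,0) -> (10,0) [heading=180, draw]
FD 8: (10,0) -> (2,0) [heading=180, draw]
Final: pos=(2,0), heading=180, 2 segment(s) drawn
Waypoints (3 total):
(0, 0)
(10, 0)
(2, 0)

Answer: (0, 0)
(10, 0)
(2, 0)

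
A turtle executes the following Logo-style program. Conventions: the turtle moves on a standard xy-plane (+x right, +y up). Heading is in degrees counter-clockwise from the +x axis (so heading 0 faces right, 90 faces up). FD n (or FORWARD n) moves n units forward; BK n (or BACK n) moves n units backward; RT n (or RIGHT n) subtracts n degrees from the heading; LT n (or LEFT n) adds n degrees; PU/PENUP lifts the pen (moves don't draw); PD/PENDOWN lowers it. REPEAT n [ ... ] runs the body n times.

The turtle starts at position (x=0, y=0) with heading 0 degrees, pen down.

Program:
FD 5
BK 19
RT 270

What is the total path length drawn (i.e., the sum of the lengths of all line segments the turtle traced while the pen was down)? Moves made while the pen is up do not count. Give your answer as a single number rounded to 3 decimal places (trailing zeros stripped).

Answer: 24

Derivation:
Executing turtle program step by step:
Start: pos=(0,0), heading=0, pen down
FD 5: (0,0) -> (5,0) [heading=0, draw]
BK 19: (5,0) -> (-14,0) [heading=0, draw]
RT 270: heading 0 -> 90
Final: pos=(-14,0), heading=90, 2 segment(s) drawn

Segment lengths:
  seg 1: (0,0) -> (5,0), length = 5
  seg 2: (5,0) -> (-14,0), length = 19
Total = 24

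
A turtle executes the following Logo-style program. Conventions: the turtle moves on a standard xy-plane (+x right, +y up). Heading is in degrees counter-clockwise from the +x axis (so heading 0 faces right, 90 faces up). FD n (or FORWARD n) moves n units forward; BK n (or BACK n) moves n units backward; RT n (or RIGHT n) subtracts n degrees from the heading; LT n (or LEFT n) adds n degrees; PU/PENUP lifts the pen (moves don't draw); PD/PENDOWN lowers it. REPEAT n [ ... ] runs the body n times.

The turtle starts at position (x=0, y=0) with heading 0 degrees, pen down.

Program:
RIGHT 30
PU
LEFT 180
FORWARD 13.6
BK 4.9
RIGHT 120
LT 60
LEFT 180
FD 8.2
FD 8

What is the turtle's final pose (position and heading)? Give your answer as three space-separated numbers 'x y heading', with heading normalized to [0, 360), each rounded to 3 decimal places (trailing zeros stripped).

Executing turtle program step by step:
Start: pos=(0,0), heading=0, pen down
RT 30: heading 0 -> 330
PU: pen up
LT 180: heading 330 -> 150
FD 13.6: (0,0) -> (-11.778,6.8) [heading=150, move]
BK 4.9: (-11.778,6.8) -> (-7.534,4.35) [heading=150, move]
RT 120: heading 150 -> 30
LT 60: heading 30 -> 90
LT 180: heading 90 -> 270
FD 8.2: (-7.534,4.35) -> (-7.534,-3.85) [heading=270, move]
FD 8: (-7.534,-3.85) -> (-7.534,-11.85) [heading=270, move]
Final: pos=(-7.534,-11.85), heading=270, 0 segment(s) drawn

Answer: -7.534 -11.85 270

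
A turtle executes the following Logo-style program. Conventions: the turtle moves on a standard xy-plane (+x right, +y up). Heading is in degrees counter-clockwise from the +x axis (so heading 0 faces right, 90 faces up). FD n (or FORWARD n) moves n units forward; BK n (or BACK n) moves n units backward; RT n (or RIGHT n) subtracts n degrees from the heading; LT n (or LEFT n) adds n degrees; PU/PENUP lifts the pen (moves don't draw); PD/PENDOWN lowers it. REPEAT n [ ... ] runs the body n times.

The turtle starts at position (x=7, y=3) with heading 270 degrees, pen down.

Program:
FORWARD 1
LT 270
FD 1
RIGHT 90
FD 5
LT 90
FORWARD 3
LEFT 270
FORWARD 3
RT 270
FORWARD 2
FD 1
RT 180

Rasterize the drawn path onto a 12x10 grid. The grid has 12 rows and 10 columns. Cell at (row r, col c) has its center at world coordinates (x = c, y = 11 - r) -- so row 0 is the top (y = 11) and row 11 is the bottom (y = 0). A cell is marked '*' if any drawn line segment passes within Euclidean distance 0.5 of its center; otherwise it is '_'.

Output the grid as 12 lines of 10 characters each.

Segment 0: (7,3) -> (7,2)
Segment 1: (7,2) -> (6,2)
Segment 2: (6,2) -> (6,7)
Segment 3: (6,7) -> (3,7)
Segment 4: (3,7) -> (3,10)
Segment 5: (3,10) -> (1,10)
Segment 6: (1,10) -> (0,10)

Answer: __________
****______
___*______
___*______
___****___
______*___
______*___
______*___
______**__
______**__
__________
__________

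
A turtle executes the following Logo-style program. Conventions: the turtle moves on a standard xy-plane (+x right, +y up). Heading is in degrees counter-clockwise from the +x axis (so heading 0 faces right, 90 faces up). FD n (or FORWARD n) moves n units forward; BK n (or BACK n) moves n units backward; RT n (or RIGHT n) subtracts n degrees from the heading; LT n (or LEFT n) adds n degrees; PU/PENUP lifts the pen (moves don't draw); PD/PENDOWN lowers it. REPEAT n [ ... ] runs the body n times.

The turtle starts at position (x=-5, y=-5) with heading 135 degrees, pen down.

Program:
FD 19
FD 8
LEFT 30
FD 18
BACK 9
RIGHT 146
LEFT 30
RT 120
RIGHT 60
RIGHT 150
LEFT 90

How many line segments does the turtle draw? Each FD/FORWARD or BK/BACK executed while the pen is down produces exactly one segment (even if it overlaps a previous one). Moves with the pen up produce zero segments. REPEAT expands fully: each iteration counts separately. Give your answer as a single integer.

Answer: 4

Derivation:
Executing turtle program step by step:
Start: pos=(-5,-5), heading=135, pen down
FD 19: (-5,-5) -> (-18.435,8.435) [heading=135, draw]
FD 8: (-18.435,8.435) -> (-24.092,14.092) [heading=135, draw]
LT 30: heading 135 -> 165
FD 18: (-24.092,14.092) -> (-41.479,18.751) [heading=165, draw]
BK 9: (-41.479,18.751) -> (-32.785,16.421) [heading=165, draw]
RT 146: heading 165 -> 19
LT 30: heading 19 -> 49
RT 120: heading 49 -> 289
RT 60: heading 289 -> 229
RT 150: heading 229 -> 79
LT 90: heading 79 -> 169
Final: pos=(-32.785,16.421), heading=169, 4 segment(s) drawn
Segments drawn: 4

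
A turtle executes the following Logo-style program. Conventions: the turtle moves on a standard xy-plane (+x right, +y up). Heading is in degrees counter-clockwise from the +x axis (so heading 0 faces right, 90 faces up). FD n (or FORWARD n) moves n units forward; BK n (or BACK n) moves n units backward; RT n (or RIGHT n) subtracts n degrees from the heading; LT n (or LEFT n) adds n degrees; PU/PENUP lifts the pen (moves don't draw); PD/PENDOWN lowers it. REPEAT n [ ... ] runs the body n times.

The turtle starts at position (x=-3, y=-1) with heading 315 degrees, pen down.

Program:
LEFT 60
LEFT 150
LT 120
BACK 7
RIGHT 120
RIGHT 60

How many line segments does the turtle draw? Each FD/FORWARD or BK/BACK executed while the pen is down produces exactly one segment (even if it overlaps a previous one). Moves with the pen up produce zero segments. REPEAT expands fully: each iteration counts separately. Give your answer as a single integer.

Answer: 1

Derivation:
Executing turtle program step by step:
Start: pos=(-3,-1), heading=315, pen down
LT 60: heading 315 -> 15
LT 150: heading 15 -> 165
LT 120: heading 165 -> 285
BK 7: (-3,-1) -> (-4.812,5.761) [heading=285, draw]
RT 120: heading 285 -> 165
RT 60: heading 165 -> 105
Final: pos=(-4.812,5.761), heading=105, 1 segment(s) drawn
Segments drawn: 1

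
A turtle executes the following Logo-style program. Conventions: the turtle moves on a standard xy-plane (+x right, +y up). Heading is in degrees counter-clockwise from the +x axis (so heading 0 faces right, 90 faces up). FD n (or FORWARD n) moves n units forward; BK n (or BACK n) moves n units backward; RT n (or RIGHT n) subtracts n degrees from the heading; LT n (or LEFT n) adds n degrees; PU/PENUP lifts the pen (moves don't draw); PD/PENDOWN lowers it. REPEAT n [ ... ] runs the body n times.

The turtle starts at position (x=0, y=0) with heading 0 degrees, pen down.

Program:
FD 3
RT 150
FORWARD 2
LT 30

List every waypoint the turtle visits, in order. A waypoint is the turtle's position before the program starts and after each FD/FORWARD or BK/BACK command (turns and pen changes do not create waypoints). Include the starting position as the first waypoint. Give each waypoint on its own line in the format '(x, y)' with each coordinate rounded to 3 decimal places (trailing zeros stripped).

Executing turtle program step by step:
Start: pos=(0,0), heading=0, pen down
FD 3: (0,0) -> (3,0) [heading=0, draw]
RT 150: heading 0 -> 210
FD 2: (3,0) -> (1.268,-1) [heading=210, draw]
LT 30: heading 210 -> 240
Final: pos=(1.268,-1), heading=240, 2 segment(s) drawn
Waypoints (3 total):
(0, 0)
(3, 0)
(1.268, -1)

Answer: (0, 0)
(3, 0)
(1.268, -1)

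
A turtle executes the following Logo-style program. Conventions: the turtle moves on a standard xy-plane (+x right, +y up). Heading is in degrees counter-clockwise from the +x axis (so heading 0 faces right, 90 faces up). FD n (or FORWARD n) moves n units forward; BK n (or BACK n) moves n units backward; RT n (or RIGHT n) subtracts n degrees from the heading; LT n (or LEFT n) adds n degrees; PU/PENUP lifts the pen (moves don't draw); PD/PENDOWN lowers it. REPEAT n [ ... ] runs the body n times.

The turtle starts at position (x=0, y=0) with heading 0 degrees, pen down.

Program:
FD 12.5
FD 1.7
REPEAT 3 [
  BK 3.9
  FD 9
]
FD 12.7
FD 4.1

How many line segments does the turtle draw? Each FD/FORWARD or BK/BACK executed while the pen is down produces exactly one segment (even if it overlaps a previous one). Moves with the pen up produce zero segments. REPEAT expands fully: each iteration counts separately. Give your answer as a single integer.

Answer: 10

Derivation:
Executing turtle program step by step:
Start: pos=(0,0), heading=0, pen down
FD 12.5: (0,0) -> (12.5,0) [heading=0, draw]
FD 1.7: (12.5,0) -> (14.2,0) [heading=0, draw]
REPEAT 3 [
  -- iteration 1/3 --
  BK 3.9: (14.2,0) -> (10.3,0) [heading=0, draw]
  FD 9: (10.3,0) -> (19.3,0) [heading=0, draw]
  -- iteration 2/3 --
  BK 3.9: (19.3,0) -> (15.4,0) [heading=0, draw]
  FD 9: (15.4,0) -> (24.4,0) [heading=0, draw]
  -- iteration 3/3 --
  BK 3.9: (24.4,0) -> (20.5,0) [heading=0, draw]
  FD 9: (20.5,0) -> (29.5,0) [heading=0, draw]
]
FD 12.7: (29.5,0) -> (42.2,0) [heading=0, draw]
FD 4.1: (42.2,0) -> (46.3,0) [heading=0, draw]
Final: pos=(46.3,0), heading=0, 10 segment(s) drawn
Segments drawn: 10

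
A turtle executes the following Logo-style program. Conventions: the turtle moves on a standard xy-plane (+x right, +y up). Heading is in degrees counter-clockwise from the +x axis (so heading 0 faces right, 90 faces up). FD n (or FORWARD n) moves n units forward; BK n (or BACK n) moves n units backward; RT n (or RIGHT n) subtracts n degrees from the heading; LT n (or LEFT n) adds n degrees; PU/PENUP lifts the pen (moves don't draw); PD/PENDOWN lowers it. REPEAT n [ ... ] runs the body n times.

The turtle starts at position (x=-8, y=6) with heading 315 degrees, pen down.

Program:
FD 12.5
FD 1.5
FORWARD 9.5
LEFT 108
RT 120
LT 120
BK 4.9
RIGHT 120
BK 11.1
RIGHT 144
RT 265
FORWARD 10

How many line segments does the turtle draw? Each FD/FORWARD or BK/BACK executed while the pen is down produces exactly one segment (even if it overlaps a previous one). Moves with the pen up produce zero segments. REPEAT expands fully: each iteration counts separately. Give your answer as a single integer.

Answer: 6

Derivation:
Executing turtle program step by step:
Start: pos=(-8,6), heading=315, pen down
FD 12.5: (-8,6) -> (0.839,-2.839) [heading=315, draw]
FD 1.5: (0.839,-2.839) -> (1.899,-3.899) [heading=315, draw]
FD 9.5: (1.899,-3.899) -> (8.617,-10.617) [heading=315, draw]
LT 108: heading 315 -> 63
RT 120: heading 63 -> 303
LT 120: heading 303 -> 63
BK 4.9: (8.617,-10.617) -> (6.392,-14.983) [heading=63, draw]
RT 120: heading 63 -> 303
BK 11.1: (6.392,-14.983) -> (0.347,-5.674) [heading=303, draw]
RT 144: heading 303 -> 159
RT 265: heading 159 -> 254
FD 10: (0.347,-5.674) -> (-2.409,-15.286) [heading=254, draw]
Final: pos=(-2.409,-15.286), heading=254, 6 segment(s) drawn
Segments drawn: 6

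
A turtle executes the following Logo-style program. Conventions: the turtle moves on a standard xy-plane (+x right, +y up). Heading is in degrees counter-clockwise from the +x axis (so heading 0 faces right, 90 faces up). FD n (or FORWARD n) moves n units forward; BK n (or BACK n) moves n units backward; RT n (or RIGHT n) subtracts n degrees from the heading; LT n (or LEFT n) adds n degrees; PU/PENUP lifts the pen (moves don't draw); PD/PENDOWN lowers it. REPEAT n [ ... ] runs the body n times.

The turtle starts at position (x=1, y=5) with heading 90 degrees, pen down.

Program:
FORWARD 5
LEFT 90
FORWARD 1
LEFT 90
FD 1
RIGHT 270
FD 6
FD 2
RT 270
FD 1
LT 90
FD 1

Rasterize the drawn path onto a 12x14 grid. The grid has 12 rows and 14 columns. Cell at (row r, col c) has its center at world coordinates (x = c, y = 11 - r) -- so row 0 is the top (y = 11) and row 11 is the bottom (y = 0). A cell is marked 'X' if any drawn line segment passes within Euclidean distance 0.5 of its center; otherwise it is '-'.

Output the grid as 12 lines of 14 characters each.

Answer: --------------
XX-----XX-----
XXXXXXXXX-----
-X------------
-X------------
-X------------
-X------------
--------------
--------------
--------------
--------------
--------------

Derivation:
Segment 0: (1,5) -> (1,10)
Segment 1: (1,10) -> (0,10)
Segment 2: (0,10) -> (0,9)
Segment 3: (0,9) -> (6,9)
Segment 4: (6,9) -> (8,9)
Segment 5: (8,9) -> (8,10)
Segment 6: (8,10) -> (7,10)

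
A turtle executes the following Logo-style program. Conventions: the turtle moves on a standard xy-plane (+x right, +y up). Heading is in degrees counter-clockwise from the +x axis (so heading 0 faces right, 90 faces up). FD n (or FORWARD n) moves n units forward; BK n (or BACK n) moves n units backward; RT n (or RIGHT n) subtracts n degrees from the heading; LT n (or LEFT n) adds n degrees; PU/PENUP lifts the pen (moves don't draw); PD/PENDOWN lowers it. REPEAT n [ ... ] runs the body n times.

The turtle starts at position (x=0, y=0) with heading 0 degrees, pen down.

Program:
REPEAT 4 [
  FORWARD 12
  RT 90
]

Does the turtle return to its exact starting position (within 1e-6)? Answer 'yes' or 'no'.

Answer: yes

Derivation:
Executing turtle program step by step:
Start: pos=(0,0), heading=0, pen down
REPEAT 4 [
  -- iteration 1/4 --
  FD 12: (0,0) -> (12,0) [heading=0, draw]
  RT 90: heading 0 -> 270
  -- iteration 2/4 --
  FD 12: (12,0) -> (12,-12) [heading=270, draw]
  RT 90: heading 270 -> 180
  -- iteration 3/4 --
  FD 12: (12,-12) -> (0,-12) [heading=180, draw]
  RT 90: heading 180 -> 90
  -- iteration 4/4 --
  FD 12: (0,-12) -> (0,0) [heading=90, draw]
  RT 90: heading 90 -> 0
]
Final: pos=(0,0), heading=0, 4 segment(s) drawn

Start position: (0, 0)
Final position: (0, 0)
Distance = 0; < 1e-6 -> CLOSED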